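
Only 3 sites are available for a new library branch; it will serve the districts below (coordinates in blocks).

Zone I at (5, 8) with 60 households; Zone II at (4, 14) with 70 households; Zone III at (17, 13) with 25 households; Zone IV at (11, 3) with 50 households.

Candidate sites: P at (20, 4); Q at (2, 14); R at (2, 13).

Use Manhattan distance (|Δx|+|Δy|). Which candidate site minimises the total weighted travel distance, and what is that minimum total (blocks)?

R, total 2015 blocks

Total weighted distance at each candidate:
  P (20, 4): total = 3760
  Q (2, 14): total = 2080
  R (2, 13): total = 2015
Minimum is at R with total 2015 blocks.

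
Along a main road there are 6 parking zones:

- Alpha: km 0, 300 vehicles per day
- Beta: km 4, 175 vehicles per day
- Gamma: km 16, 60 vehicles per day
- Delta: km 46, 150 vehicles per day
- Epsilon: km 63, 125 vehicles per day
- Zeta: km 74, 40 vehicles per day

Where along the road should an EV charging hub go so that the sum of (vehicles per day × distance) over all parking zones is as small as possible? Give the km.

For a sum of weighted absolute distances on a line, the optimum is the weighted median (not the mean). Total weight W = 850; half-weight = 425.
Sort by position and accumulate weight:
  km 0 (Alpha, w=300) → cum 300
  km 4 (Beta, w=175) → cum 475  ≥ 425 → median here
  km 16 (Gamma, w=60) → cum 535
  km 46 (Delta, w=150) → cum 685
  km 63 (Epsilon, w=125) → cum 810
  km 74 (Zeta, w=40) → cum 850
Optimal location: km 4.

x = 4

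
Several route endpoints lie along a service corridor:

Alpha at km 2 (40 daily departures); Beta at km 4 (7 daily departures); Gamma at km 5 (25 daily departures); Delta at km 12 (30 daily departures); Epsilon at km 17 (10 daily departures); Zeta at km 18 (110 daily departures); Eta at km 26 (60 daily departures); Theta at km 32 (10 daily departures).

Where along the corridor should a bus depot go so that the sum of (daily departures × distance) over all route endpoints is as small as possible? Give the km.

For a sum of weighted absolute distances on a line, the optimum is the weighted median (not the mean). Total weight W = 292; half-weight = 146.
Sort by position and accumulate weight:
  km 2 (Alpha, w=40) → cum 40
  km 4 (Beta, w=7) → cum 47
  km 5 (Gamma, w=25) → cum 72
  km 12 (Delta, w=30) → cum 102
  km 17 (Epsilon, w=10) → cum 112
  km 18 (Zeta, w=110) → cum 222  ≥ 146 → median here
  km 26 (Eta, w=60) → cum 282
  km 32 (Theta, w=10) → cum 292
Optimal location: km 18.

x = 18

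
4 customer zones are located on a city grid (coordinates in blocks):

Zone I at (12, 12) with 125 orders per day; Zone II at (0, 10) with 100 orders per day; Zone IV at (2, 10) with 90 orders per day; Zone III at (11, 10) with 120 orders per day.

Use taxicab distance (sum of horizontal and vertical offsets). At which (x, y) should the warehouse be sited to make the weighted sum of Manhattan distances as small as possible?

Manhattan distance separates: Σwᵢ(|x−xᵢ|+|y−yᵢ|) = Σwᵢ|x−xᵢ| + Σwᵢ|y−yᵢ|, so x and y are optimised independently as 1-D weighted medians.
Total weight W = 435; half = 217.5.
x-coordinate, sorted with cumulative weight:
  x=0 (Zone II, w=100) cum 100
  x=2 (Zone IV, w=90) cum 190
  x=11 (Zone III, w=120) cum 310  ← median
  x=12 (Zone I, w=125) cum 435
⇒ x* = 11
y-coordinate, sorted with cumulative weight:
  y=10 (Zone II, w=100) cum 100
  y=10 (Zone IV, w=90) cum 190
  y=10 (Zone III, w=120) cum 310  ← median
  y=12 (Zone I, w=125) cum 435
⇒ y* = 10

(11, 10)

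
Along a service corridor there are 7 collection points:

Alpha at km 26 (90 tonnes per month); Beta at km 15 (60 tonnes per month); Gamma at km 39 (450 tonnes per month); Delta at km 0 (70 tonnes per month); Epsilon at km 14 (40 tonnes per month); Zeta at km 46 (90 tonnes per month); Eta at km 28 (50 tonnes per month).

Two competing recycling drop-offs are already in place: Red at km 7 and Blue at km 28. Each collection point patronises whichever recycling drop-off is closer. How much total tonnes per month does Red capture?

The indifferent point is the midpoint (7+28)/2 = 17.5; collection points left of it (closer to Red at 7) go to Red, those right go to Blue.
  Delta at 0 (w=70) → Red
  Epsilon at 14 (w=40) → Red
  Beta at 15 (w=60) → Red
  Alpha at 26 (w=90) → Blue
  Eta at 28 (w=50) → Blue
  Gamma at 39 (w=450) → Blue
  Zeta at 46 (w=90) → Blue
Red captures 170; Blue captures 680.

170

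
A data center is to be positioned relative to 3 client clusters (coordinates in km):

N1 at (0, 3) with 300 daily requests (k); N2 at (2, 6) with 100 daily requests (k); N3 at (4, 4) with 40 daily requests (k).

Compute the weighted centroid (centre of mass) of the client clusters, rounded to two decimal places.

The minimiser of Σwᵢ‖p−pᵢ‖² is the weighted centroid p* = (Σwᵢpᵢ)/(Σwᵢ).
Σwᵢ = 440.
Σwᵢxᵢ = 300·0 + 100·2 + 40·4 = 360.
Σwᵢyᵢ = 300·3 + 100·6 + 40·4 = 1660.
x* = 360/440 = 0.82, y* = 1660/440 = 3.77.

(0.82, 3.77)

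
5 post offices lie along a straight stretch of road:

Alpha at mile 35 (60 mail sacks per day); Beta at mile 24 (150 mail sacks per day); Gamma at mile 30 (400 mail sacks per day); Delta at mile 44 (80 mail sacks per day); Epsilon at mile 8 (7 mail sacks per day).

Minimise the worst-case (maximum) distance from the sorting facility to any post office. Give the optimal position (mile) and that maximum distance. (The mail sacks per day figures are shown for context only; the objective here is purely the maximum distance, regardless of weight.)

location 26, max distance 18

The 1-center on a line is the midpoint of the two extreme points: leftmost at 8, rightmost at 44.
Optimal location = (8 + 44)/2 = 26; maximum distance = (44 − 8)/2 = 18.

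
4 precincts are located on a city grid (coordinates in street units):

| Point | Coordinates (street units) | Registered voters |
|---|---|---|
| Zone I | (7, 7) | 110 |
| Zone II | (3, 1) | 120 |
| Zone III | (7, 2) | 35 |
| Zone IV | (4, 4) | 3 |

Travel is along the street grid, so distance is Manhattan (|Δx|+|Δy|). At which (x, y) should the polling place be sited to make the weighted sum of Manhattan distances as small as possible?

(7, 2)

Manhattan distance separates: Σwᵢ(|x−xᵢ|+|y−yᵢ|) = Σwᵢ|x−xᵢ| + Σwᵢ|y−yᵢ|, so x and y are optimised independently as 1-D weighted medians.
Total weight W = 268; half = 134.
x-coordinate, sorted with cumulative weight:
  x=3 (Zone II, w=120) cum 120
  x=4 (Zone IV, w=3) cum 123
  x=7 (Zone I, w=110) cum 233  ← median
  x=7 (Zone III, w=35) cum 268
⇒ x* = 7
y-coordinate, sorted with cumulative weight:
  y=1 (Zone II, w=120) cum 120
  y=2 (Zone III, w=35) cum 155  ← median
  y=4 (Zone IV, w=3) cum 158
  y=7 (Zone I, w=110) cum 268
⇒ y* = 2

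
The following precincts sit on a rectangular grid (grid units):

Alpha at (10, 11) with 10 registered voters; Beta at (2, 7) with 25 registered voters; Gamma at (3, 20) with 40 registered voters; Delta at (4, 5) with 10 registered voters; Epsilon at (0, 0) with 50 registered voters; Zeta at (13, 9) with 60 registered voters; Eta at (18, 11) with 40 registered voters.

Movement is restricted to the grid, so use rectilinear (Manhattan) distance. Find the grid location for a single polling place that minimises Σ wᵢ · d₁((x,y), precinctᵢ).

Manhattan distance separates: Σwᵢ(|x−xᵢ|+|y−yᵢ|) = Σwᵢ|x−xᵢ| + Σwᵢ|y−yᵢ|, so x and y are optimised independently as 1-D weighted medians.
Total weight W = 235; half = 117.5.
x-coordinate, sorted with cumulative weight:
  x=0 (Epsilon, w=50) cum 50
  x=2 (Beta, w=25) cum 75
  x=3 (Gamma, w=40) cum 115
  x=4 (Delta, w=10) cum 125  ← median
  x=10 (Alpha, w=10) cum 135
  x=13 (Zeta, w=60) cum 195
  x=18 (Eta, w=40) cum 235
⇒ x* = 4
y-coordinate, sorted with cumulative weight:
  y=0 (Epsilon, w=50) cum 50
  y=5 (Delta, w=10) cum 60
  y=7 (Beta, w=25) cum 85
  y=9 (Zeta, w=60) cum 145  ← median
  y=11 (Alpha, w=10) cum 155
  y=11 (Eta, w=40) cum 195
  y=20 (Gamma, w=40) cum 235
⇒ y* = 9

(4, 9)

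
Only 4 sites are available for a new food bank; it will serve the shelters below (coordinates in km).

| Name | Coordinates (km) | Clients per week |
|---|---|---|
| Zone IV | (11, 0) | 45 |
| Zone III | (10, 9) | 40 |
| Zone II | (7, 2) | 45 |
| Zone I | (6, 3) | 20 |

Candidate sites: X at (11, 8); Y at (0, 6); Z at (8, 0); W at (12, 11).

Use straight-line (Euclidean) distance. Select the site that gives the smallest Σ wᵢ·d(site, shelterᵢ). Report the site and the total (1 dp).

Total weighted distance at each candidate:
  X (11, 8): total = 882.5
  Y (0, 6): total = 1478.4
  Z (8, 0): total = 676.5
  W (12, 11): total = 1273.5
Minimum is at Z with total 676.5 km.

Z, total 676.5 km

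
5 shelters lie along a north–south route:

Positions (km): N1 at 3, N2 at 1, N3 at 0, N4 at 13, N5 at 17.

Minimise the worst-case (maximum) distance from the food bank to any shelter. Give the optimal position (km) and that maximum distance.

location 8.5, max distance 8.5

The 1-center on a line is the midpoint of the two extreme points: leftmost at 0, rightmost at 17.
Optimal location = (0 + 17)/2 = 8.5; maximum distance = (17 − 0)/2 = 8.5.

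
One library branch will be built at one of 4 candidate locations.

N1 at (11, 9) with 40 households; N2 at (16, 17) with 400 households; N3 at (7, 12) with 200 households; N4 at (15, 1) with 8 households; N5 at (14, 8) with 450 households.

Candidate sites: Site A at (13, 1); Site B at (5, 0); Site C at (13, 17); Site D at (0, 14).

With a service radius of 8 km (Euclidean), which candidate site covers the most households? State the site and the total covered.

Coverage radius r = 8 km; a point is covered iff (Δx)²+(Δy)² ≤ 8² = 64.
  Site A (13, 1): covers {N4, N5} → 458
  Site B (5, 0): covers {none} → 0
  Site C (13, 17): covers {N2, N3} → 600
  Site D (0, 14): covers {N3} → 200
Maximum coverage at Site C: 600 households.

Site C, covering 600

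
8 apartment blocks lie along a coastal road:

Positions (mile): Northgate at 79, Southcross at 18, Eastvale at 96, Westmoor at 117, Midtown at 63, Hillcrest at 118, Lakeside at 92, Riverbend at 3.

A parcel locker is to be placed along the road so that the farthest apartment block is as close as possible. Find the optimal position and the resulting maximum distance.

location 60.5, max distance 57.5

The 1-center on a line is the midpoint of the two extreme points: leftmost at 3, rightmost at 118.
Optimal location = (3 + 118)/2 = 60.5; maximum distance = (118 − 3)/2 = 57.5.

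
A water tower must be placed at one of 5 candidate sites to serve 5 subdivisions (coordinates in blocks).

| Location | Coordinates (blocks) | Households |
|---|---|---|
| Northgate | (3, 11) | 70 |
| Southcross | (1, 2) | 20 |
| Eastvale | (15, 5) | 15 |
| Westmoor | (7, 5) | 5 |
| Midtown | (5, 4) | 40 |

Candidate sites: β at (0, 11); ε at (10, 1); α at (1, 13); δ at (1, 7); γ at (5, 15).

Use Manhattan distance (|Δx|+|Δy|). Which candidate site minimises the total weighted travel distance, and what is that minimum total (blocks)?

Total weighted distance at each candidate:
  β (0, 11): total = 1270
  ε (10, 1): total = 1880
  α (1, 13): total = 1420
  δ (1, 7): total = 1080
  γ (5, 15): total = 1560
Minimum is at δ with total 1080 blocks.

δ, total 1080 blocks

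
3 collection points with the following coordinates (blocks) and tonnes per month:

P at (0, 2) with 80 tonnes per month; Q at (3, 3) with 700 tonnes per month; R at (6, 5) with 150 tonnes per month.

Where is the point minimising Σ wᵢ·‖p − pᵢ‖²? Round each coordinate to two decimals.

The minimiser of Σwᵢ‖p−pᵢ‖² is the weighted centroid p* = (Σwᵢpᵢ)/(Σwᵢ).
Σwᵢ = 930.
Σwᵢxᵢ = 80·0 + 700·3 + 150·6 = 3000.
Σwᵢyᵢ = 80·2 + 700·3 + 150·5 = 3010.
x* = 3000/930 = 3.23, y* = 3010/930 = 3.24.

(3.23, 3.24)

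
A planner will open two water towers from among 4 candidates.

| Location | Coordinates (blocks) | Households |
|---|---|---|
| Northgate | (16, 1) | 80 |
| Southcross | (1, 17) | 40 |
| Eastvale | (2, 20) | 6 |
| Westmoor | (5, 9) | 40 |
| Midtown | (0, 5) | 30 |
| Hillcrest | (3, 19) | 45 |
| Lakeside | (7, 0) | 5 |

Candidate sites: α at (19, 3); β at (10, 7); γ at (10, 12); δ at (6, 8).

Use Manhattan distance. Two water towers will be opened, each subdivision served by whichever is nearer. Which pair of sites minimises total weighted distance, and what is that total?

{α, δ}, total 2081

Evaluate every pair (each demand assigned to the nearer of the two):
  {α, δ}: total = 2081
  {α, γ}: total = 2591
  {β, δ}: total = 2641
  {α, β}: total = 2831
  {β, γ}: total = 2936
  {γ, δ}: total = 3041
Best pair: {α, δ} with total 2081.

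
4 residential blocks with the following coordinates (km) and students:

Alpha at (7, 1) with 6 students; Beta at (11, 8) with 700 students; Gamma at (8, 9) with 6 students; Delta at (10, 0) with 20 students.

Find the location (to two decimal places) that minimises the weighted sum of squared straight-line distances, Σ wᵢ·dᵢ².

(10.92, 7.73)

The minimiser of Σwᵢ‖p−pᵢ‖² is the weighted centroid p* = (Σwᵢpᵢ)/(Σwᵢ).
Σwᵢ = 732.
Σwᵢxᵢ = 6·7 + 700·11 + 6·8 + 20·10 = 7990.
Σwᵢyᵢ = 6·1 + 700·8 + 6·9 + 20·0 = 5660.
x* = 7990/732 = 10.92, y* = 5660/732 = 7.73.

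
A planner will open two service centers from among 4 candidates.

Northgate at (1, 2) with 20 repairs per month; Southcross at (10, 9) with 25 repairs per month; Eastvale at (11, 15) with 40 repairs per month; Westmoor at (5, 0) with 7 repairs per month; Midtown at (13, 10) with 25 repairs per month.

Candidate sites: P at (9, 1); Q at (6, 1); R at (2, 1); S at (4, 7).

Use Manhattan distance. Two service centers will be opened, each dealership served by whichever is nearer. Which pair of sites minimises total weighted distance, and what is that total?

{R, S}, total 1168

Evaluate every pair (each demand assigned to the nearer of the two):
  {R, S}: total = 1168
  {Q, S}: total = 1234
  {P, R}: total = 1258
  {P, S}: total = 1295
  {P, Q}: total = 1324
  {Q, R}: total = 1514
Best pair: {R, S} with total 1168.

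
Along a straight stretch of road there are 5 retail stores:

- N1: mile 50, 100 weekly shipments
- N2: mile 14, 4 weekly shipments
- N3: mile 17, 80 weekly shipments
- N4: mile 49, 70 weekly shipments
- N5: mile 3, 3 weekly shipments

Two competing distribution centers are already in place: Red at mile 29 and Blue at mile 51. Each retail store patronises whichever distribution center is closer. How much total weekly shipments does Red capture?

The indifferent point is the midpoint (29+51)/2 = 40; retail stores left of it (closer to Red at 29) go to Red, those right go to Blue.
  N5 at 3 (w=3) → Red
  N2 at 14 (w=4) → Red
  N3 at 17 (w=80) → Red
  N4 at 49 (w=70) → Blue
  N1 at 50 (w=100) → Blue
Red captures 87; Blue captures 170.

87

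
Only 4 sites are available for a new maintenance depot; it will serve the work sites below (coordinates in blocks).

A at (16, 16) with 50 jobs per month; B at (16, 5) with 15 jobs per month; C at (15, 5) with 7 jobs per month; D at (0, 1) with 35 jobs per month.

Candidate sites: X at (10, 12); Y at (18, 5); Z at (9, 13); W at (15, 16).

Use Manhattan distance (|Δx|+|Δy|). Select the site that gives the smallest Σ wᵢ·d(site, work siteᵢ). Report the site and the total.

Total weighted distance at each candidate:
  X (10, 12): total = 1514
  Y (18, 5): total = 1471
  Z (9, 13): total = 1558
  W (15, 16): total = 1357
Minimum is at W with total 1357 blocks.

W, total 1357 blocks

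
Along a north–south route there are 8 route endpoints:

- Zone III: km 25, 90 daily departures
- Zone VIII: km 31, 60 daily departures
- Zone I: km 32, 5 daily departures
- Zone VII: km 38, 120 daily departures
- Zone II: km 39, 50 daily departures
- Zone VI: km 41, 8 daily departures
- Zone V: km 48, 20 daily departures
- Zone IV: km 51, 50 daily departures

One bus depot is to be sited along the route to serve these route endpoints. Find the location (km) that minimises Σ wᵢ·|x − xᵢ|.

For a sum of weighted absolute distances on a line, the optimum is the weighted median (not the mean). Total weight W = 403; half-weight = 201.5.
Sort by position and accumulate weight:
  km 25 (Zone III, w=90) → cum 90
  km 31 (Zone VIII, w=60) → cum 150
  km 32 (Zone I, w=5) → cum 155
  km 38 (Zone VII, w=120) → cum 275  ≥ 201.5 → median here
  km 39 (Zone II, w=50) → cum 325
  km 41 (Zone VI, w=8) → cum 333
  km 48 (Zone V, w=20) → cum 353
  km 51 (Zone IV, w=50) → cum 403
Optimal location: km 38.

x = 38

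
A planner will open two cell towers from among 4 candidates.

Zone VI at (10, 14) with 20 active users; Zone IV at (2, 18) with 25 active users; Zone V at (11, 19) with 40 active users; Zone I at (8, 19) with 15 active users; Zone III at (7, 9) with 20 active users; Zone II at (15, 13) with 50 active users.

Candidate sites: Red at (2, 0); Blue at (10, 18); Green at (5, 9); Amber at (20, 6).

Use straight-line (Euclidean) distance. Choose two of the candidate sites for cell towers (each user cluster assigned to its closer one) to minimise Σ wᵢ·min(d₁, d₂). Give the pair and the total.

Evaluate every pair (each demand assigned to the nearer of the two):
  {Blue, Green}: total = 763.7
  {Red, Blue}: total = 913.4
  {Blue, Amber}: total = 913.4
  {Green, Amber}: total = 1471.8
  {Red, Green}: total = 1580.2
  {Red, Amber}: total = 2240.0
Best pair: {Blue, Green} with total 763.7.

{Blue, Green}, total 763.7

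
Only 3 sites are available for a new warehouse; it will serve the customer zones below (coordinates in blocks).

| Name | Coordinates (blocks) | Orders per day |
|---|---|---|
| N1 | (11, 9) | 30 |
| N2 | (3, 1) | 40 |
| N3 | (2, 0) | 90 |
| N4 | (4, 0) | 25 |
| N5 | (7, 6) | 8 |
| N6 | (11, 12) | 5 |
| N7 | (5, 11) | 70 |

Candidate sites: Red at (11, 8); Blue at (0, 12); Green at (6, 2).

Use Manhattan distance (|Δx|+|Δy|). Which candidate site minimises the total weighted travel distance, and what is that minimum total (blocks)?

Total weighted distance at each candidate:
  Red (11, 8): total = 3233
  Blue (0, 12): total = 3219
  Green (6, 2): total = 1975
Minimum is at Green with total 1975 blocks.

Green, total 1975 blocks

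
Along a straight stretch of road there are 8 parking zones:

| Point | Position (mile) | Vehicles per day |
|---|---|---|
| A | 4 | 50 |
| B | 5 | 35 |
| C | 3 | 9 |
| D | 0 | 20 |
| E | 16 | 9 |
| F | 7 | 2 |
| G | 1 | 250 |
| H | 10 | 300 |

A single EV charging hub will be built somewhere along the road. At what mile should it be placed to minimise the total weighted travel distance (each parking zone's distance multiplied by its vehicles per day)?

For a sum of weighted absolute distances on a line, the optimum is the weighted median (not the mean). Total weight W = 675; half-weight = 337.5.
Sort by position and accumulate weight:
  mile 0 (D, w=20) → cum 20
  mile 1 (G, w=250) → cum 270
  mile 3 (C, w=9) → cum 279
  mile 4 (A, w=50) → cum 329
  mile 5 (B, w=35) → cum 364  ≥ 337.5 → median here
  mile 7 (F, w=2) → cum 366
  mile 10 (H, w=300) → cum 666
  mile 16 (E, w=9) → cum 675
Optimal location: mile 5.

x = 5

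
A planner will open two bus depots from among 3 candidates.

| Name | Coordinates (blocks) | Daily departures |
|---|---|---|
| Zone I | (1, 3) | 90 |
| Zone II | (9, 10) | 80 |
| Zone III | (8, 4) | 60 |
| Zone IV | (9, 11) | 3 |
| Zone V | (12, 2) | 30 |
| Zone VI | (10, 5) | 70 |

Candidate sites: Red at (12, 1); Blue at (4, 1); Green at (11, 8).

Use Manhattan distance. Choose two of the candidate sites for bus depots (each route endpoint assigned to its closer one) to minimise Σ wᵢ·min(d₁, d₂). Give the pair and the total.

Evaluate every pair (each demand assigned to the nearer of the two):
  {Blue, Green}: total = 1695
  {Red, Green}: total = 2235
  {Red, Blue}: total = 2319
Best pair: {Blue, Green} with total 1695.

{Blue, Green}, total 1695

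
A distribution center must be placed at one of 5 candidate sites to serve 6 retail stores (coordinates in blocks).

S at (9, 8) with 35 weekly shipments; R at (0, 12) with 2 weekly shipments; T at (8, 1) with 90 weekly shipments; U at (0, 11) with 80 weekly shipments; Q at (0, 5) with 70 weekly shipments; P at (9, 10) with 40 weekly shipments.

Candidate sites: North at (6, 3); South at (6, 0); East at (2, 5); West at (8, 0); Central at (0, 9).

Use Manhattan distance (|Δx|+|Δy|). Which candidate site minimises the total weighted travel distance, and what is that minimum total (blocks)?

East, total 2528 blocks

Total weighted distance at each candidate:
  North (6, 3): total = 2750
  South (6, 0): total = 3341
  East (2, 5): total = 2528
  West (8, 0): total = 3315
  Central (0, 9): total = 2636
Minimum is at East with total 2528 blocks.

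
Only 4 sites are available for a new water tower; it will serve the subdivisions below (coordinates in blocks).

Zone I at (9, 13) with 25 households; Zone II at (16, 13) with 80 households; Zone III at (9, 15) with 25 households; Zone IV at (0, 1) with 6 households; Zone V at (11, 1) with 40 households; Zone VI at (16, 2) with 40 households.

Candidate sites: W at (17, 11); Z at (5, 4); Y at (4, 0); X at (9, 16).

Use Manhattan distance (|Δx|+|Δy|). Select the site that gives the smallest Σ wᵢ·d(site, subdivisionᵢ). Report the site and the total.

W, total 1992 blocks

Total weighted distance at each candidate:
  W (17, 11): total = 1992
  Z (5, 4): total = 3228
  Y (4, 0): total = 3860
  X (9, 16): total = 2564
Minimum is at W with total 1992 blocks.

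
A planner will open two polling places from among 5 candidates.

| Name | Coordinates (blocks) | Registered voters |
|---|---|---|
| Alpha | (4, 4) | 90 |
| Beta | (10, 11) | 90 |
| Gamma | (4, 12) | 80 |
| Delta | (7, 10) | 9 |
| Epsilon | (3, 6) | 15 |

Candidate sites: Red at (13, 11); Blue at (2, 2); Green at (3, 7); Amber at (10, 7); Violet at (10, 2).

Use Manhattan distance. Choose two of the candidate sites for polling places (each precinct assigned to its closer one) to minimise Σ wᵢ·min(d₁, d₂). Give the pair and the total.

{Red, Green}, total 1188

Evaluate every pair (each demand assigned to the nearer of the two):
  {Red, Green}: total = 1188
  {Green, Amber}: total = 1269
  {Red, Blue}: total = 1568
  {Green, Violet}: total = 1728
  {Blue, Amber}: total = 1729
  {Blue, Green}: total = 1908
  {Red, Violet}: total = 2018
  {Red, Amber}: total = 2054
  {Amber, Violet}: total = 2134
  {Blue, Violet}: total = 2304
Best pair: {Red, Green} with total 1188.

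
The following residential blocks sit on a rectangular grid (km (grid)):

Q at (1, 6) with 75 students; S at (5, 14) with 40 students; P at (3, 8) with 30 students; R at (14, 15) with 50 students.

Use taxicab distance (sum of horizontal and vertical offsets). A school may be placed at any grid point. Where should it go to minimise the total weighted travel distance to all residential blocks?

Manhattan distance separates: Σwᵢ(|x−xᵢ|+|y−yᵢ|) = Σwᵢ|x−xᵢ| + Σwᵢ|y−yᵢ|, so x and y are optimised independently as 1-D weighted medians.
Total weight W = 195; half = 97.5.
x-coordinate, sorted with cumulative weight:
  x=1 (Q, w=75) cum 75
  x=3 (P, w=30) cum 105  ← median
  x=5 (S, w=40) cum 145
  x=14 (R, w=50) cum 195
⇒ x* = 3
y-coordinate, sorted with cumulative weight:
  y=6 (Q, w=75) cum 75
  y=8 (P, w=30) cum 105  ← median
  y=14 (S, w=40) cum 145
  y=15 (R, w=50) cum 195
⇒ y* = 8

(3, 8)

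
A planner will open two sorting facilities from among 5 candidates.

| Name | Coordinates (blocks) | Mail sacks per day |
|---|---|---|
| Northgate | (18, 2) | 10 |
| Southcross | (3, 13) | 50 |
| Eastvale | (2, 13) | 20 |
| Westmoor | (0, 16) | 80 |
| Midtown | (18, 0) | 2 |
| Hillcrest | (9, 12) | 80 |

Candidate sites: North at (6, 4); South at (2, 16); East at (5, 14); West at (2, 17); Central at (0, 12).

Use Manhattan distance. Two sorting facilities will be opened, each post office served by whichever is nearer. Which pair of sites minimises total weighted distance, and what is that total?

Evaluate every pair (each demand assigned to the nearer of the two):
  {South, East}: total = 1154
  {East, West}: total = 1254
  {East, Central}: total = 1314
  {North, East}: total = 1442
  {North, South}: total = 1472
  {North, Central}: total = 1472
  {South, Central}: total = 1480
  {West, Central}: total = 1560
  {North, West}: total = 1622
  {South, West}: total = 1664
Best pair: {South, East} with total 1154.

{South, East}, total 1154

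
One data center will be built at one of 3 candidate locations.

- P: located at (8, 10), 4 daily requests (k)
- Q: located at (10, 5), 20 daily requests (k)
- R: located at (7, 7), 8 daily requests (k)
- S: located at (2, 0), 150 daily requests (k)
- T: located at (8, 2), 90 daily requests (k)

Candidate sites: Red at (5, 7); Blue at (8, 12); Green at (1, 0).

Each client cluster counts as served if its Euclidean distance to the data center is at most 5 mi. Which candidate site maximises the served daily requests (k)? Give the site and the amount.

Coverage radius r = 5 mi; a point is covered iff (Δx)²+(Δy)² ≤ 5² = 25.
  Red (5, 7): covers {P, R} → 12
  Blue (8, 12): covers {P} → 4
  Green (1, 0): covers {S} → 150
Maximum coverage at Green: 150 daily requests (k).

Green, covering 150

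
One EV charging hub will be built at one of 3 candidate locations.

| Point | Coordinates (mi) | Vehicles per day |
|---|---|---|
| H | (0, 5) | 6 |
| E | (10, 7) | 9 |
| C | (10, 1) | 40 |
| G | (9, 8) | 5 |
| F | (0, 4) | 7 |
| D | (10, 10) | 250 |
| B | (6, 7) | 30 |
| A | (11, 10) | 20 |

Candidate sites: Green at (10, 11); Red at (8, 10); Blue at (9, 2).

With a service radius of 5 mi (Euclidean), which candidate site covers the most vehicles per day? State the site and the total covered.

Coverage radius r = 5 mi; a point is covered iff (Δx)²+(Δy)² ≤ 5² = 25.
  Green (10, 11): covers {E, G, D, A} → 284
  Red (8, 10): covers {E, G, D, B, A} → 314
  Blue (9, 2): covers {C} → 40
Maximum coverage at Red: 314 vehicles per day.

Red, covering 314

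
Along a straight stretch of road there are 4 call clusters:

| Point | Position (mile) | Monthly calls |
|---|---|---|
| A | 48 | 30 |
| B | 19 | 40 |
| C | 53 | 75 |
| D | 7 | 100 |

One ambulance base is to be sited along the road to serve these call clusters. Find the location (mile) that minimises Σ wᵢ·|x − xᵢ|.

For a sum of weighted absolute distances on a line, the optimum is the weighted median (not the mean). Total weight W = 245; half-weight = 122.5.
Sort by position and accumulate weight:
  mile 7 (D, w=100) → cum 100
  mile 19 (B, w=40) → cum 140  ≥ 122.5 → median here
  mile 48 (A, w=30) → cum 170
  mile 53 (C, w=75) → cum 245
Optimal location: mile 19.

x = 19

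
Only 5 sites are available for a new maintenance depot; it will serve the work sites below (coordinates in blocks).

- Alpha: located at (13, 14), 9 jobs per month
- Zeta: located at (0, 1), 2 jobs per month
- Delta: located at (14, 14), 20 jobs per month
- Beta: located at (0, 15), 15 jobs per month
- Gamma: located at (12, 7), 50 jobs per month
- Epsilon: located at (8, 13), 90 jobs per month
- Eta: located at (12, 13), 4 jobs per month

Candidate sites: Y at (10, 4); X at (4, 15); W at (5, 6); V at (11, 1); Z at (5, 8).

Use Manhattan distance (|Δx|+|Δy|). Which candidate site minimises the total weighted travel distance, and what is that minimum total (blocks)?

X, total 1786 blocks

Total weighted distance at each candidate:
  Y (10, 4): total = 2022
  X (4, 15): total = 1786
  W (5, 6): total = 2070
  V (11, 1): total = 2604
  Z (5, 8): total = 1798
Minimum is at X with total 1786 blocks.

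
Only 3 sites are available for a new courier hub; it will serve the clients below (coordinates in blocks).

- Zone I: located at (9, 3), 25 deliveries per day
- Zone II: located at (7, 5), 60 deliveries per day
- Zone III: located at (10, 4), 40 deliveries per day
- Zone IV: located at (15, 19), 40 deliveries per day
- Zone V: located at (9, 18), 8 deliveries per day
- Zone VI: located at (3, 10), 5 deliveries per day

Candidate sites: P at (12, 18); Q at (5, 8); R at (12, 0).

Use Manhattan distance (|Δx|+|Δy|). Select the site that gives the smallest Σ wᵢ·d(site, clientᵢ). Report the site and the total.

Total weighted distance at each candidate:
  P (12, 18): total = 2439
  Q (5, 8): total = 1857
  R (12, 0): total = 2133
Minimum is at Q with total 1857 blocks.

Q, total 1857 blocks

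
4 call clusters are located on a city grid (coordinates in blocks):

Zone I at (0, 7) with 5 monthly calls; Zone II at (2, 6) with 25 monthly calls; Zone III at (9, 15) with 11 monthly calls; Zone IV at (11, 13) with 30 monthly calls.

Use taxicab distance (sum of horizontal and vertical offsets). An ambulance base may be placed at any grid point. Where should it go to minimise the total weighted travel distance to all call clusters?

Manhattan distance separates: Σwᵢ(|x−xᵢ|+|y−yᵢ|) = Σwᵢ|x−xᵢ| + Σwᵢ|y−yᵢ|, so x and y are optimised independently as 1-D weighted medians.
Total weight W = 71; half = 35.5.
x-coordinate, sorted with cumulative weight:
  x=0 (Zone I, w=5) cum 5
  x=2 (Zone II, w=25) cum 30
  x=9 (Zone III, w=11) cum 41  ← median
  x=11 (Zone IV, w=30) cum 71
⇒ x* = 9
y-coordinate, sorted with cumulative weight:
  y=6 (Zone II, w=25) cum 25
  y=7 (Zone I, w=5) cum 30
  y=13 (Zone IV, w=30) cum 60  ← median
  y=15 (Zone III, w=11) cum 71
⇒ y* = 13

(9, 13)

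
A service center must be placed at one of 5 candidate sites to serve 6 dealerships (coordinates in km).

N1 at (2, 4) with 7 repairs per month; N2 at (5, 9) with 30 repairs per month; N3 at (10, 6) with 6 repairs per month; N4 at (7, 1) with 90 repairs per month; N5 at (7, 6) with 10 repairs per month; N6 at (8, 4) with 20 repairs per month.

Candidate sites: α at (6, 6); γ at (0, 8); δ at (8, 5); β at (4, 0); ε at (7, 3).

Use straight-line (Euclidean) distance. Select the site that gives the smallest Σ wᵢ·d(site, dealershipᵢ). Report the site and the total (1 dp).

Total weighted distance at each candidate:
  α (6, 6): total = 675.7
  γ (0, 8): total = 1388.1
  δ (8, 5): total = 611.2
  β (4, 0): total = 818.7
  ε (7, 3): total = 489.2
Minimum is at ε with total 489.2 km.

ε, total 489.2 km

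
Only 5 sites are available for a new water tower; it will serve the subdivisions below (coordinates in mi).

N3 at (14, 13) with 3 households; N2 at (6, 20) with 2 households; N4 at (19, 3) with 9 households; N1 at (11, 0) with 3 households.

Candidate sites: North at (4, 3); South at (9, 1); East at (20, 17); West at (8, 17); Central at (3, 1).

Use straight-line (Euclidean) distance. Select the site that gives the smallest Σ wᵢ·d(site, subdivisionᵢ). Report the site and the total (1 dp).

South, total 176.0 mi

Total weighted distance at each candidate:
  North (4, 3): total = 234.5
  South (9, 1): total = 176.0
  East (20, 17): total = 234.3
  West (8, 17): total = 240.9
  Central (3, 1): total = 256.6
Minimum is at South with total 176.0 mi.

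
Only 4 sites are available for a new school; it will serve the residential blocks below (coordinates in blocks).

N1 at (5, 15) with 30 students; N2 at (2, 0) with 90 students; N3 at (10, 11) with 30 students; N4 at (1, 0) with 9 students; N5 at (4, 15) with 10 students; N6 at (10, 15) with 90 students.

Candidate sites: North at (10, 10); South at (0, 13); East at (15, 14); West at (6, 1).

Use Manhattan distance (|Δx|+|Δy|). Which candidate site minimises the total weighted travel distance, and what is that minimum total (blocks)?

North, total 2681 blocks

Total weighted distance at each candidate:
  North (10, 10): total = 2681
  South (0, 13): total = 3186
  East (15, 14): total = 3912
  West (6, 1): total = 3154
Minimum is at North with total 2681 blocks.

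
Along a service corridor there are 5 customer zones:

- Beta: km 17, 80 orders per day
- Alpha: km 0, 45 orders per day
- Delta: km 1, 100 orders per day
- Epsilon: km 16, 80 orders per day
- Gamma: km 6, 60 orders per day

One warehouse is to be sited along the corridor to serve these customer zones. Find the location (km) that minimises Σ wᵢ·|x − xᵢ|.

x = 6

For a sum of weighted absolute distances on a line, the optimum is the weighted median (not the mean). Total weight W = 365; half-weight = 182.5.
Sort by position and accumulate weight:
  km 0 (Alpha, w=45) → cum 45
  km 1 (Delta, w=100) → cum 145
  km 6 (Gamma, w=60) → cum 205  ≥ 182.5 → median here
  km 16 (Epsilon, w=80) → cum 285
  km 17 (Beta, w=80) → cum 365
Optimal location: km 6.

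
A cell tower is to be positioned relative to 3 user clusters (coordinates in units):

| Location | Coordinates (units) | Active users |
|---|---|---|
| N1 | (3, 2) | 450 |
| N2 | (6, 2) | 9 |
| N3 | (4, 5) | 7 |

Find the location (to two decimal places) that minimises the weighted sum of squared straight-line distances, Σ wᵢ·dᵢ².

The minimiser of Σwᵢ‖p−pᵢ‖² is the weighted centroid p* = (Σwᵢpᵢ)/(Σwᵢ).
Σwᵢ = 466.
Σwᵢxᵢ = 450·3 + 9·6 + 7·4 = 1432.
Σwᵢyᵢ = 450·2 + 9·2 + 7·5 = 953.
x* = 1432/466 = 3.07, y* = 953/466 = 2.05.

(3.07, 2.05)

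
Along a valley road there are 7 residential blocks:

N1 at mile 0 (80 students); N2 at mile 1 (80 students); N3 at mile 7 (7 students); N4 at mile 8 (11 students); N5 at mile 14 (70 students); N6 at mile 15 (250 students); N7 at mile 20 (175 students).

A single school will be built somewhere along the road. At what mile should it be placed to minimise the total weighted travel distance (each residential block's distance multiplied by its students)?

x = 15

For a sum of weighted absolute distances on a line, the optimum is the weighted median (not the mean). Total weight W = 673; half-weight = 336.5.
Sort by position and accumulate weight:
  mile 0 (N1, w=80) → cum 80
  mile 1 (N2, w=80) → cum 160
  mile 7 (N3, w=7) → cum 167
  mile 8 (N4, w=11) → cum 178
  mile 14 (N5, w=70) → cum 248
  mile 15 (N6, w=250) → cum 498  ≥ 336.5 → median here
  mile 20 (N7, w=175) → cum 673
Optimal location: mile 15.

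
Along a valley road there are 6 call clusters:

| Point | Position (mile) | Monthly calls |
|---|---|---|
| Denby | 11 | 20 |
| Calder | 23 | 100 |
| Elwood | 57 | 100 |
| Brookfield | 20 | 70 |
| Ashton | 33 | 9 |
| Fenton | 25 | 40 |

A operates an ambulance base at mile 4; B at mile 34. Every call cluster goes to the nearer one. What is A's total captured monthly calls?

20

The indifferent point is the midpoint (4+34)/2 = 19; call clusters left of it (closer to A at 4) go to A, those right go to B.
  Denby at 11 (w=20) → A
  Brookfield at 20 (w=70) → B
  Calder at 23 (w=100) → B
  Fenton at 25 (w=40) → B
  Ashton at 33 (w=9) → B
  Elwood at 57 (w=100) → B
A captures 20; B captures 319.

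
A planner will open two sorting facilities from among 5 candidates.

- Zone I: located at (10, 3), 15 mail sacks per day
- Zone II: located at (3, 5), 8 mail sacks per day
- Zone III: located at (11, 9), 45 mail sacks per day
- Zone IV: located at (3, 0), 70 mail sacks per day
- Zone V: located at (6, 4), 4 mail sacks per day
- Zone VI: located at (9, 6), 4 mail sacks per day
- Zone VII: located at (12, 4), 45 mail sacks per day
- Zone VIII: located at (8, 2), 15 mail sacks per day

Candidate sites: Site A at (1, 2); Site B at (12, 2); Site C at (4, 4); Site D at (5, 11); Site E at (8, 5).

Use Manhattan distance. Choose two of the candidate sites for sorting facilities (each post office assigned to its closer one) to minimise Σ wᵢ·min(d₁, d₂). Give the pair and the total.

{Site A, Site B}, total 931

Evaluate every pair (each demand assigned to the nearer of the two):
  {Site A, Site B}: total = 931
  {Site B, Site C}: total = 957
  {Site A, Site E}: total = 985
  {Site C, Site E}: total = 1027
  {Site B, Site E}: total = 1255
  {Site C, Site D}: total = 1317
  {Site D, Site E}: total = 1405
  {Site A, Site C}: total = 1427
  {Site B, Site D}: total = 1449
  {Site A, Site D}: total = 1584
Best pair: {Site A, Site B} with total 931.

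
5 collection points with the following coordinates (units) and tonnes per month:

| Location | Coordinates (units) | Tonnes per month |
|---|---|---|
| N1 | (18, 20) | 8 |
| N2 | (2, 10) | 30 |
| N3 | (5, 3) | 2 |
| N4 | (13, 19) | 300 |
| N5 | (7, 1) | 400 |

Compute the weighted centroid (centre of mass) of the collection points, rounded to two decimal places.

The minimiser of Σwᵢ‖p−pᵢ‖² is the weighted centroid p* = (Σwᵢpᵢ)/(Σwᵢ).
Σwᵢ = 740.
Σwᵢxᵢ = 8·18 + 30·2 + 2·5 + 300·13 + 400·7 = 6914.
Σwᵢyᵢ = 8·20 + 30·10 + 2·3 + 300·19 + 400·1 = 6566.
x* = 6914/740 = 9.34, y* = 6566/740 = 8.87.

(9.34, 8.87)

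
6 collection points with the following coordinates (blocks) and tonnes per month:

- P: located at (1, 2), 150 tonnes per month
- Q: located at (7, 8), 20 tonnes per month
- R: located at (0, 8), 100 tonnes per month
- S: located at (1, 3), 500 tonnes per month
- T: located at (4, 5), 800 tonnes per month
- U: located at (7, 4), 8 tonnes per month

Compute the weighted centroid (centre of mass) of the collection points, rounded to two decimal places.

The minimiser of Σwᵢ‖p−pᵢ‖² is the weighted centroid p* = (Σwᵢpᵢ)/(Σwᵢ).
Σwᵢ = 1578.
Σwᵢxᵢ = 150·1 + 20·7 + 100·0 + 500·1 + 800·4 + 8·7 = 4046.
Σwᵢyᵢ = 150·2 + 20·8 + 100·8 + 500·3 + 800·5 + 8·4 = 6792.
x* = 4046/1578 = 2.56, y* = 6792/1578 = 4.30.

(2.56, 4.30)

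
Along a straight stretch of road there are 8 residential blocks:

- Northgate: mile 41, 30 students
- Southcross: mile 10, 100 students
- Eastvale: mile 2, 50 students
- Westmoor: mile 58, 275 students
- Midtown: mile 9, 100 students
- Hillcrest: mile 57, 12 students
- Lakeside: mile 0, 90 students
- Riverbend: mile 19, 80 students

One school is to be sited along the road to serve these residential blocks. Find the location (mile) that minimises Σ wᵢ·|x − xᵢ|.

For a sum of weighted absolute distances on a line, the optimum is the weighted median (not the mean). Total weight W = 737; half-weight = 368.5.
Sort by position and accumulate weight:
  mile 0 (Lakeside, w=90) → cum 90
  mile 2 (Eastvale, w=50) → cum 140
  mile 9 (Midtown, w=100) → cum 240
  mile 10 (Southcross, w=100) → cum 340
  mile 19 (Riverbend, w=80) → cum 420  ≥ 368.5 → median here
  mile 41 (Northgate, w=30) → cum 450
  mile 57 (Hillcrest, w=12) → cum 462
  mile 58 (Westmoor, w=275) → cum 737
Optimal location: mile 19.

x = 19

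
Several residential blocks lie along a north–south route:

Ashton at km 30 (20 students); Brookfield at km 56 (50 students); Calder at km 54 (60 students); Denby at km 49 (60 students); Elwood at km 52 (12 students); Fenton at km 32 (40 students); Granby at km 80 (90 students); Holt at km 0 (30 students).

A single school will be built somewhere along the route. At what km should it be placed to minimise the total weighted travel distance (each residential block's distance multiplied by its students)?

x = 54

For a sum of weighted absolute distances on a line, the optimum is the weighted median (not the mean). Total weight W = 362; half-weight = 181.
Sort by position and accumulate weight:
  km 0 (Holt, w=30) → cum 30
  km 30 (Ashton, w=20) → cum 50
  km 32 (Fenton, w=40) → cum 90
  km 49 (Denby, w=60) → cum 150
  km 52 (Elwood, w=12) → cum 162
  km 54 (Calder, w=60) → cum 222  ≥ 181 → median here
  km 56 (Brookfield, w=50) → cum 272
  km 80 (Granby, w=90) → cum 362
Optimal location: km 54.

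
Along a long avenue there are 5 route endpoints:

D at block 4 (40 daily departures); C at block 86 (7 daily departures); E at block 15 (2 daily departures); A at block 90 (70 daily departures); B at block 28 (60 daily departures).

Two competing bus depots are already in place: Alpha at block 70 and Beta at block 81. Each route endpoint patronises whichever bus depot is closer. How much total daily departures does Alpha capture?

The indifferent point is the midpoint (70+81)/2 = 75.5; route endpoints left of it (closer to Alpha at 70) go to Alpha, those right go to Beta.
  D at 4 (w=40) → Alpha
  E at 15 (w=2) → Alpha
  B at 28 (w=60) → Alpha
  C at 86 (w=7) → Beta
  A at 90 (w=70) → Beta
Alpha captures 102; Beta captures 77.

102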